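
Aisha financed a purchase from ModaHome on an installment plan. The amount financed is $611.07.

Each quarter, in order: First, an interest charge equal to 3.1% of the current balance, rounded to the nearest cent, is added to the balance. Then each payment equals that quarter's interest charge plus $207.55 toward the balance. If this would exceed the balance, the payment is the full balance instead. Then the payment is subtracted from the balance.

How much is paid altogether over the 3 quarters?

Quarter 1: opening $611.07; interest $18.94 → $630.01; payment $226.49; balance $403.52
Quarter 2: opening $403.52; interest $12.51 → $416.03; payment $220.06; balance $195.97
Quarter 3: opening $195.97; interest $6.08 → $202.05; payment $202.05; balance $0.00
Total paid: $648.60

$648.60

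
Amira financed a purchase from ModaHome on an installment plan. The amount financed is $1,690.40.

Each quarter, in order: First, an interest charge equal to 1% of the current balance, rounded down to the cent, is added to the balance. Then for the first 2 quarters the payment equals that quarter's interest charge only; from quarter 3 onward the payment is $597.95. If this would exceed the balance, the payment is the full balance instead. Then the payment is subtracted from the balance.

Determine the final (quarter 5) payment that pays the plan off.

$527.71

# | Opening | Interest | Payment | End bal
1 | $1,690.40 | $16.90 | $16.90 | $1,690.40
2 | $1,690.40 | $16.90 | $16.90 | $1,690.40
3 | $1,690.40 | $16.90 | $597.95 | $1,109.35
4 | $1,109.35 | $11.09 | $597.95 | $522.49
5 | $522.49 | $5.22 | $527.71 | $0.00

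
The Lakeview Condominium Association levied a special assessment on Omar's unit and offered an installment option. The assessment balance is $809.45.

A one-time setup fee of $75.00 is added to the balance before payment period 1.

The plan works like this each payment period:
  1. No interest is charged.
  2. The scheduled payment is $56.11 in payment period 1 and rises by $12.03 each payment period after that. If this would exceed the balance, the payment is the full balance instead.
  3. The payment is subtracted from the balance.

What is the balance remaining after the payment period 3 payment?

Payment period 1: $884.45 − $56.11 → $828.34
Payment period 2: $828.34 − $68.14 → $760.20
Payment period 3: $760.20 − $80.17 → $680.03

$680.03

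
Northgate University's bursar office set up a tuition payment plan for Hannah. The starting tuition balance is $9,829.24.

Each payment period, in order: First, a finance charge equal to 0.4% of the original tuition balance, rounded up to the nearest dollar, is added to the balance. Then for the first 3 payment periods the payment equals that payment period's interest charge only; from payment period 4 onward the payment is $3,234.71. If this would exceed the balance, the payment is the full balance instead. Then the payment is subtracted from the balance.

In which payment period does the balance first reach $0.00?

Payment period 1: $9,829.24 +$40.00 interest = $9,869.24; pay $40.00 → $9,829.24
Payment period 2: $9,829.24 +$40.00 interest = $9,869.24; pay $40.00 → $9,829.24
Payment period 3: $9,829.24 +$40.00 interest = $9,869.24; pay $40.00 → $9,829.24
Payment period 4: $9,829.24 +$40.00 interest = $9,869.24; pay $3,234.71 → $6,634.53
Payment period 5: $6,634.53 +$40.00 interest = $6,674.53; pay $3,234.71 → $3,439.82
Payment period 6: $3,439.82 +$40.00 interest = $3,479.82; pay $3,234.71 → $245.11
Payment period 7: $245.11 +$40.00 interest = $285.11; pay $285.11 → $0.00
Balance reaches $0.00 in payment period 7.

7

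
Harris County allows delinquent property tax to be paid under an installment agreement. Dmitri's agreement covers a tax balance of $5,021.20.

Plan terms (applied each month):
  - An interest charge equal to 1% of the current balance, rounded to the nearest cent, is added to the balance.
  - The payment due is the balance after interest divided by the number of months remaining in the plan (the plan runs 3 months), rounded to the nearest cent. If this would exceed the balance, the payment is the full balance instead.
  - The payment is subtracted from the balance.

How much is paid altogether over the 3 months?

Month 1: opening $5,021.20; interest $50.21 → $5,071.41; payment $1,690.47; balance $3,380.94
Month 2: opening $3,380.94; interest $33.81 → $3,414.75; payment $1,707.38; balance $1,707.37
Month 3: opening $1,707.37; interest $17.07 → $1,724.44; payment $1,724.44; balance $0.00
Total paid: $5,122.29

$5,122.29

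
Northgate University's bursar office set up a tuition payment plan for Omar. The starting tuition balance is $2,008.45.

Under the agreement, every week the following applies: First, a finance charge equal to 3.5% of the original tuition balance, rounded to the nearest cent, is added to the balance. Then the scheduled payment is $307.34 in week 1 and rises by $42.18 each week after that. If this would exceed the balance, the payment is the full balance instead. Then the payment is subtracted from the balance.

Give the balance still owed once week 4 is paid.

$807.21

Week 1: opening $2,008.45; interest $70.30 → $2,078.75; payment $307.34; balance $1,771.41
Week 2: opening $1,771.41; interest $70.30 → $1,841.71; payment $349.52; balance $1,492.19
Week 3: opening $1,492.19; interest $70.30 → $1,562.49; payment $391.70; balance $1,170.79
Week 4: opening $1,170.79; interest $70.30 → $1,241.09; payment $433.88; balance $807.21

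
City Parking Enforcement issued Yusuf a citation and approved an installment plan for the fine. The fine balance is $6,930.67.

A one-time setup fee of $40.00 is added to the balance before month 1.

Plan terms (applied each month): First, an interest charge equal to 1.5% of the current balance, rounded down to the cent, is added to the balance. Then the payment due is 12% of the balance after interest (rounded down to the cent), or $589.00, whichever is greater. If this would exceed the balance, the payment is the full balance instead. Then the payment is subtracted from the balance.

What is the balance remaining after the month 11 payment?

Month 1: $6,970.67 +$104.56 interest = $7,075.23; pay $849.02 → $6,226.21
Month 2: $6,226.21 +$93.39 interest = $6,319.60; pay $758.35 → $5,561.25
Month 3: $5,561.25 +$83.41 interest = $5,644.66; pay $677.35 → $4,967.31
Month 4: $4,967.31 +$74.50 interest = $5,041.81; pay $605.01 → $4,436.80
Month 5: $4,436.80 +$66.55 interest = $4,503.35; pay $589.00 → $3,914.35
Month 6: $3,914.35 +$58.71 interest = $3,973.06; pay $589.00 → $3,384.06
Month 7: $3,384.06 +$50.76 interest = $3,434.82; pay $589.00 → $2,845.82
Month 8: $2,845.82 +$42.68 interest = $2,888.50; pay $589.00 → $2,299.50
Month 9: $2,299.50 +$34.49 interest = $2,333.99; pay $589.00 → $1,744.99
Month 10: $1,744.99 +$26.17 interest = $1,771.16; pay $589.00 → $1,182.16
Month 11: $1,182.16 +$17.73 interest = $1,199.89; pay $589.00 → $610.89

$610.89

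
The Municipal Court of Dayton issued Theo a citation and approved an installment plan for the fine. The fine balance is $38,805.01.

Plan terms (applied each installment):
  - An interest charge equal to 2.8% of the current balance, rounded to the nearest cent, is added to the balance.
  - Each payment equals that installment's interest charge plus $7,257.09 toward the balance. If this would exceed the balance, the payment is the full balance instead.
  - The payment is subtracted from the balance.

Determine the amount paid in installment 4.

# | Opening | Interest | Payment | End bal
1 | $38,805.01 | $1,086.54 | $8,343.63 | $31,547.92
2 | $31,547.92 | $883.34 | $8,140.43 | $24,290.83
3 | $24,290.83 | $680.14 | $7,937.23 | $17,033.74
4 | $17,033.74 | $476.94 | $7,734.03 | $9,776.65

$7,734.03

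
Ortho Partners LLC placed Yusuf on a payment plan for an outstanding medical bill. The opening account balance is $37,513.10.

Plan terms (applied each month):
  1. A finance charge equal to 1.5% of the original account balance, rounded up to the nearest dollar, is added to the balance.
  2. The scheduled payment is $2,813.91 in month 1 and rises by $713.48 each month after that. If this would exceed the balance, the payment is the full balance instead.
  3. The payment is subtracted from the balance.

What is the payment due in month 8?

Month 1: opening $37,513.10; interest $563.00 → $38,076.10; payment $2,813.91; balance $35,262.19
Month 2: opening $35,262.19; interest $563.00 → $35,825.19; payment $3,527.39; balance $32,297.80
Month 3: opening $32,297.80; interest $563.00 → $32,860.80; payment $4,240.87; balance $28,619.93
Month 4: opening $28,619.93; interest $563.00 → $29,182.93; payment $4,954.35; balance $24,228.58
Month 5: opening $24,228.58; interest $563.00 → $24,791.58; payment $5,667.83; balance $19,123.75
Month 6: opening $19,123.75; interest $563.00 → $19,686.75; payment $6,381.31; balance $13,305.44
Month 7: opening $13,305.44; interest $563.00 → $13,868.44; payment $7,094.79; balance $6,773.65
Month 8: opening $6,773.65; interest $563.00 → $7,336.65; payment $7,336.65; balance $0.00

$7,336.65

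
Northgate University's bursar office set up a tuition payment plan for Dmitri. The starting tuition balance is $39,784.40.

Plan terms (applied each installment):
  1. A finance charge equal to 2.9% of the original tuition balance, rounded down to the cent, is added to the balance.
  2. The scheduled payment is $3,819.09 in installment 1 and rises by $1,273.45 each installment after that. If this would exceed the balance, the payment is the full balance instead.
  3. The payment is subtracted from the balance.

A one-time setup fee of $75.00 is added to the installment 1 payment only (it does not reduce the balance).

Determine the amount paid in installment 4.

$7,639.44

Installment 1: opening $39,784.40; interest $1,153.74 → $40,938.14; payment $3,819.09 (+ $75.00 fee); balance $37,119.05
Installment 2: opening $37,119.05; interest $1,153.74 → $38,272.79; payment $5,092.54; balance $33,180.25
Installment 3: opening $33,180.25; interest $1,153.74 → $34,333.99; payment $6,365.99; balance $27,968.00
Installment 4: opening $27,968.00; interest $1,153.74 → $29,121.74; payment $7,639.44; balance $21,482.30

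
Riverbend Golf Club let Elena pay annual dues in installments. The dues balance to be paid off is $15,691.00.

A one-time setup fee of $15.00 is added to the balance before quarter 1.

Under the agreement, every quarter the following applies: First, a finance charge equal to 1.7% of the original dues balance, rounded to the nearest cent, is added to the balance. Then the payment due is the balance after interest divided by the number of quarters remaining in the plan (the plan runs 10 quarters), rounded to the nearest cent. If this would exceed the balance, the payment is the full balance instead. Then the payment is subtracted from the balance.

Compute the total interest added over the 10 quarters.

# | Opening | Interest | Payment | End bal
1 | $15,706.00 | $266.75 | $1,597.28 | $14,375.47
2 | $14,375.47 | $266.75 | $1,626.91 | $13,015.31
3 | $13,015.31 | $266.75 | $1,660.26 | $11,621.80
4 | $11,621.80 | $266.75 | $1,698.36 | $10,190.19
5 | $10,190.19 | $266.75 | $1,742.82 | $8,714.12
6 | $8,714.12 | $266.75 | $1,796.17 | $7,184.70
7 | $7,184.70 | $266.75 | $1,862.86 | $5,588.59
8 | $5,588.59 | $266.75 | $1,951.78 | $3,903.56
9 | $3,903.56 | $266.75 | $2,085.16 | $2,085.15
10 | $2,085.15 | $266.75 | $2,351.90 | $0.00
Total interest: $266.75 + $266.75 + $266.75 + $266.75 + $266.75 + $266.75 + $266.75 + $266.75 + $266.75 + $266.75 = $2,667.50

$2,667.50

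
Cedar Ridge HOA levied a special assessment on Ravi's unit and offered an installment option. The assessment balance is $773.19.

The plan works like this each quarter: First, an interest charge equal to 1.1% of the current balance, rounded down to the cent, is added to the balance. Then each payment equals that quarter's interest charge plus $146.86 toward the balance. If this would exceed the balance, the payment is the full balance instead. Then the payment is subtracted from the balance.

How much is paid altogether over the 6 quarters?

$799.95

Quarter 1: opening $773.19; interest $8.50 → $781.69; payment $155.36; balance $626.33
Quarter 2: opening $626.33; interest $6.88 → $633.21; payment $153.74; balance $479.47
Quarter 3: opening $479.47; interest $5.27 → $484.74; payment $152.13; balance $332.61
Quarter 4: opening $332.61; interest $3.65 → $336.26; payment $150.51; balance $185.75
Quarter 5: opening $185.75; interest $2.04 → $187.79; payment $148.90; balance $38.89
Quarter 6: opening $38.89; interest $0.42 → $39.31; payment $39.31; balance $0.00
Total paid: $799.95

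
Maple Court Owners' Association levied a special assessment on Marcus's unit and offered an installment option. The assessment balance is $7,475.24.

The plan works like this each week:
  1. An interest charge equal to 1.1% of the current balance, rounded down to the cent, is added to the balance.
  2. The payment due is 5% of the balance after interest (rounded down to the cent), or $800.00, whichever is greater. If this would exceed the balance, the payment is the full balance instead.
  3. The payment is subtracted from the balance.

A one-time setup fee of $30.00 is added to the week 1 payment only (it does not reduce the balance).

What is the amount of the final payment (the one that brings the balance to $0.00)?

$731.54

Week 1: opening $7,475.24; interest $82.22 → $7,557.46; payment $800.00 (+ $30.00 fee); balance $6,757.46
Week 2: opening $6,757.46; interest $74.33 → $6,831.79; payment $800.00; balance $6,031.79
Week 3: opening $6,031.79; interest $66.34 → $6,098.13; payment $800.00; balance $5,298.13
Week 4: opening $5,298.13; interest $58.27 → $5,356.40; payment $800.00; balance $4,556.40
Week 5: opening $4,556.40; interest $50.12 → $4,606.52; payment $800.00; balance $3,806.52
Week 6: opening $3,806.52; interest $41.87 → $3,848.39; payment $800.00; balance $3,048.39
Week 7: opening $3,048.39; interest $33.53 → $3,081.92; payment $800.00; balance $2,281.92
Week 8: opening $2,281.92; interest $25.10 → $2,307.02; payment $800.00; balance $1,507.02
Week 9: opening $1,507.02; interest $16.57 → $1,523.59; payment $800.00; balance $723.59
Week 10: opening $723.59; interest $7.95 → $731.54; payment $731.54; balance $0.00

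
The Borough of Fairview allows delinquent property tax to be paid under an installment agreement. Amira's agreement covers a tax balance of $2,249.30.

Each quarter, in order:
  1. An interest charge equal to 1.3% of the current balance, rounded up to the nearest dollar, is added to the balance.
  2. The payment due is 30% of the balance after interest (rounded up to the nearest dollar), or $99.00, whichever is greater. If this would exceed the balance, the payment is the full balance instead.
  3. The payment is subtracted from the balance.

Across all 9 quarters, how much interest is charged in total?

$100.00

# | Opening | Interest | Payment | End bal
1 | $2,249.30 | $30.00 | $684.00 | $1,595.30
2 | $1,595.30 | $21.00 | $485.00 | $1,131.30
3 | $1,131.30 | $15.00 | $344.00 | $802.30
4 | $802.30 | $11.00 | $244.00 | $569.30
5 | $569.30 | $8.00 | $174.00 | $403.30
6 | $403.30 | $6.00 | $123.00 | $286.30
7 | $286.30 | $4.00 | $99.00 | $191.30
8 | $191.30 | $3.00 | $99.00 | $95.30
9 | $95.30 | $2.00 | $97.30 | $0.00
Total interest: $30.00 + $21.00 + $15.00 + $11.00 + $8.00 + $6.00 + $4.00 + $3.00 + $2.00 = $100.00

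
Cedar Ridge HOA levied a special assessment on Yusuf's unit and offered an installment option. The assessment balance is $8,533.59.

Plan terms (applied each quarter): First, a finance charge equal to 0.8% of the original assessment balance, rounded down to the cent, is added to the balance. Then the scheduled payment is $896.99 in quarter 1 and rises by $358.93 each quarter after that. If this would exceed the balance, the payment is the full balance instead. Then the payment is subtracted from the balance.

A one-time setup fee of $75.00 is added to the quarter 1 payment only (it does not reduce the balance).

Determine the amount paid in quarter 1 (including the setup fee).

Quarter 1: opening $8,533.59; interest $68.26 → $8,601.85; payment $896.99 (+ $75.00 fee); balance $7,704.86

$971.99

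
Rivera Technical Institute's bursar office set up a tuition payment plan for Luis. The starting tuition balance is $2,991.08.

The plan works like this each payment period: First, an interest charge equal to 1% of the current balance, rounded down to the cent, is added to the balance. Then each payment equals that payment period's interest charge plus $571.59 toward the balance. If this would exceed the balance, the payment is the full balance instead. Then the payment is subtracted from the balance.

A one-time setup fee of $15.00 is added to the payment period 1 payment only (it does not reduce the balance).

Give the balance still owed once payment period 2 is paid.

$1,847.90

Payment period 1: opening $2,991.08; interest $29.91 → $3,020.99; payment $601.50 (+ $15.00 fee); balance $2,419.49
Payment period 2: opening $2,419.49; interest $24.19 → $2,443.68; payment $595.78; balance $1,847.90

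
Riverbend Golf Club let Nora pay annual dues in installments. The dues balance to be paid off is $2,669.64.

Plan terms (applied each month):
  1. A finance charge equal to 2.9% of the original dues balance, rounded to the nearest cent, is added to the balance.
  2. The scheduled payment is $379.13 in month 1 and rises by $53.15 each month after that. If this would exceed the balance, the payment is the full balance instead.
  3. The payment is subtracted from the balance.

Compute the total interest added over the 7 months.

$541.94

Month 1: $2,669.64 +$77.42 interest = $2,747.06; pay $379.13 → $2,367.93
Month 2: $2,367.93 +$77.42 interest = $2,445.35; pay $432.28 → $2,013.07
Month 3: $2,013.07 +$77.42 interest = $2,090.49; pay $485.43 → $1,605.06
Month 4: $1,605.06 +$77.42 interest = $1,682.48; pay $538.58 → $1,143.90
Month 5: $1,143.90 +$77.42 interest = $1,221.32; pay $591.73 → $629.59
Month 6: $629.59 +$77.42 interest = $707.01; pay $644.88 → $62.13
Month 7: $62.13 +$77.42 interest = $139.55; pay $139.55 → $0.00
Total interest: $77.42 + $77.42 + $77.42 + $77.42 + $77.42 + $77.42 + $77.42 = $541.94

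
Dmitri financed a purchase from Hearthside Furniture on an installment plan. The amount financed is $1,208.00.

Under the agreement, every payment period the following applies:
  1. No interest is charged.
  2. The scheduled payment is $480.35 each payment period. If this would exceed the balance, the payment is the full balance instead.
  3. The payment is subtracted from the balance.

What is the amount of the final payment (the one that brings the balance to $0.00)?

$247.30

Payment period 1: $1,208.00 − $480.35 → $727.65
Payment period 2: $727.65 − $480.35 → $247.30
Payment period 3: $247.30 − $247.30 → $0.00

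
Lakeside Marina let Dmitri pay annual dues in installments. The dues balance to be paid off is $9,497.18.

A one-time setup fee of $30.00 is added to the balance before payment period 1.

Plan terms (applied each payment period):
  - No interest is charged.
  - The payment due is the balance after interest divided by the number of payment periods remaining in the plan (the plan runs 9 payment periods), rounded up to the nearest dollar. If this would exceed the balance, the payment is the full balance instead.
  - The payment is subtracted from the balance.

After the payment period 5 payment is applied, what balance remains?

Payment period 1: $9,527.18 − $1,059.00 → $8,468.18
Payment period 2: $8,468.18 − $1,059.00 → $7,409.18
Payment period 3: $7,409.18 − $1,059.00 → $6,350.18
Payment period 4: $6,350.18 − $1,059.00 → $5,291.18
Payment period 5: $5,291.18 − $1,059.00 → $4,232.18

$4,232.18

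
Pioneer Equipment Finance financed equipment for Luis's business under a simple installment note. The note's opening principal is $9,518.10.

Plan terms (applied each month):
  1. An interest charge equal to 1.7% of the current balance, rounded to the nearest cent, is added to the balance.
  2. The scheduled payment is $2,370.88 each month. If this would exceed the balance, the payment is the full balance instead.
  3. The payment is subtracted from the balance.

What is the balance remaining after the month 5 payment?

# | Opening | Interest | Payment | End bal
1 | $9,518.10 | $161.81 | $2,370.88 | $7,309.03
2 | $7,309.03 | $124.25 | $2,370.88 | $5,062.40
3 | $5,062.40 | $86.06 | $2,370.88 | $2,777.58
4 | $2,777.58 | $47.22 | $2,370.88 | $453.92
5 | $453.92 | $7.72 | $461.64 | $0.00

$0.00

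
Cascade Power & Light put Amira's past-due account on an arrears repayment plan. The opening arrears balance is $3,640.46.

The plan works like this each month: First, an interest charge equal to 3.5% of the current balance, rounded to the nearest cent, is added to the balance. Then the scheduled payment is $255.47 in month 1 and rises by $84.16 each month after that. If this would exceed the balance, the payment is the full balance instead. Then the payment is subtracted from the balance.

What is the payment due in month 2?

$339.63

# | Opening | Interest | Payment | End bal
1 | $3,640.46 | $127.42 | $255.47 | $3,512.41
2 | $3,512.41 | $122.93 | $339.63 | $3,295.71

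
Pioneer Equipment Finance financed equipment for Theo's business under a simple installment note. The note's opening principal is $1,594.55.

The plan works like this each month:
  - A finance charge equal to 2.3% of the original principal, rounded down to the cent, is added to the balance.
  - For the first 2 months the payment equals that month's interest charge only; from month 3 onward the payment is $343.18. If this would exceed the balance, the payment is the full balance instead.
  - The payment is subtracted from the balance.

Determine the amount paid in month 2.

$36.67

# | Opening | Interest | Payment | End bal
1 | $1,594.55 | $36.67 | $36.67 | $1,594.55
2 | $1,594.55 | $36.67 | $36.67 | $1,594.55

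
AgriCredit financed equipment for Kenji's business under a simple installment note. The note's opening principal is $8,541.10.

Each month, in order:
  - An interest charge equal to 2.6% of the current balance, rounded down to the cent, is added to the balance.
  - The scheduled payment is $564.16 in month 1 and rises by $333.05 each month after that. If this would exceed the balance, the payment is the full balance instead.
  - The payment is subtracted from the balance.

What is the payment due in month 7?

Month 1: opening $8,541.10; interest $222.06 → $8,763.16; payment $564.16; balance $8,199.00
Month 2: opening $8,199.00; interest $213.17 → $8,412.17; payment $897.21; balance $7,514.96
Month 3: opening $7,514.96; interest $195.38 → $7,710.34; payment $1,230.26; balance $6,480.08
Month 4: opening $6,480.08; interest $168.48 → $6,648.56; payment $1,563.31; balance $5,085.25
Month 5: opening $5,085.25; interest $132.21 → $5,217.46; payment $1,896.36; balance $3,321.10
Month 6: opening $3,321.10; interest $86.34 → $3,407.44; payment $2,229.41; balance $1,178.03
Month 7: opening $1,178.03; interest $30.62 → $1,208.65; payment $1,208.65; balance $0.00

$1,208.65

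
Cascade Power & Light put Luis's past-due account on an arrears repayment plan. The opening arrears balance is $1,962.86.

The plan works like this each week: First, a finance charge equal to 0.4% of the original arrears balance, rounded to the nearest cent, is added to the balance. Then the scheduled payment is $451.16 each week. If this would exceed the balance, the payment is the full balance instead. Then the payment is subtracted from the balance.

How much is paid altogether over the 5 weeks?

Week 1: $1,962.86 +$7.85 interest = $1,970.71; pay $451.16 → $1,519.55
Week 2: $1,519.55 +$7.85 interest = $1,527.40; pay $451.16 → $1,076.24
Week 3: $1,076.24 +$7.85 interest = $1,084.09; pay $451.16 → $632.93
Week 4: $632.93 +$7.85 interest = $640.78; pay $451.16 → $189.62
Week 5: $189.62 +$7.85 interest = $197.47; pay $197.47 → $0.00
Total paid: $2,002.11

$2,002.11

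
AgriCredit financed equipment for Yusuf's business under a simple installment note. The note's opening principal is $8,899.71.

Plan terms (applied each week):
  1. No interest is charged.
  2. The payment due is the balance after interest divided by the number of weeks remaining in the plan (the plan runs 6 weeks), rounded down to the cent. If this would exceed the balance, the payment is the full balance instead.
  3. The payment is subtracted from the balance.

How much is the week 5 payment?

$1,483.29

Week 1: opening $8,899.71; payment $1,483.28; balance $7,416.43
Week 2: opening $7,416.43; payment $1,483.28; balance $5,933.15
Week 3: opening $5,933.15; payment $1,483.28; balance $4,449.87
Week 4: opening $4,449.87; payment $1,483.29; balance $2,966.58
Week 5: opening $2,966.58; payment $1,483.29; balance $1,483.29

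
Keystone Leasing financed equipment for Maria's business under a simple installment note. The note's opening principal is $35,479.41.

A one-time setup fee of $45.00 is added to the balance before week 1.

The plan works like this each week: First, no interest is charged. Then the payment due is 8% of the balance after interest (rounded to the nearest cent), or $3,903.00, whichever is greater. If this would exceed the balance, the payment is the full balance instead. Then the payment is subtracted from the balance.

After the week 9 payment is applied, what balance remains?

# | Opening | Payment | End bal
1 | $35,524.41 | $3,903.00 | $31,621.41
2 | $31,621.41 | $3,903.00 | $27,718.41
3 | $27,718.41 | $3,903.00 | $23,815.41
4 | $23,815.41 | $3,903.00 | $19,912.41
5 | $19,912.41 | $3,903.00 | $16,009.41
6 | $16,009.41 | $3,903.00 | $12,106.41
7 | $12,106.41 | $3,903.00 | $8,203.41
8 | $8,203.41 | $3,903.00 | $4,300.41
9 | $4,300.41 | $3,903.00 | $397.41

$397.41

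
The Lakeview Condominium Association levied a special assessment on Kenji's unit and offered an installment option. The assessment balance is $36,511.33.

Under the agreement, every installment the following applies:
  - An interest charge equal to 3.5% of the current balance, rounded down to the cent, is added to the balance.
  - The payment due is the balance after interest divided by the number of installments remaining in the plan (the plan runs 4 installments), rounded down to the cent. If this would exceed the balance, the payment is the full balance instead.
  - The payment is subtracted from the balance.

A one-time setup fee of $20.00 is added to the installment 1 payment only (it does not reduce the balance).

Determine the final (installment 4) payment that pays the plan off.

$10,474.39

Installment 1: $36,511.33 +$1,277.89 interest = $37,789.22; pay $9,447.30 (+ $20.00 fee) → $28,341.92
Installment 2: $28,341.92 +$991.96 interest = $29,333.88; pay $9,777.96 → $19,555.92
Installment 3: $19,555.92 +$684.45 interest = $20,240.37; pay $10,120.18 → $10,120.19
Installment 4: $10,120.19 +$354.20 interest = $10,474.39; pay $10,474.39 → $0.00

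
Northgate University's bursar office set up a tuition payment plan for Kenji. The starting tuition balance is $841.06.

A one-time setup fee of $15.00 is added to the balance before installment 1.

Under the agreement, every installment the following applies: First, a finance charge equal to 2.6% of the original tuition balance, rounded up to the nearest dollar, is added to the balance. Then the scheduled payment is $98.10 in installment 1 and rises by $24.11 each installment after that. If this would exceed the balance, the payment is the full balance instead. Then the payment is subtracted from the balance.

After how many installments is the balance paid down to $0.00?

7

# | Opening | Interest | Payment | End bal
1 | $856.06 | $22.00 | $98.10 | $779.96
2 | $779.96 | $22.00 | $122.21 | $679.75
3 | $679.75 | $22.00 | $146.32 | $555.43
4 | $555.43 | $22.00 | $170.43 | $407.00
5 | $407.00 | $22.00 | $194.54 | $234.46
6 | $234.46 | $22.00 | $218.65 | $37.81
7 | $37.81 | $22.00 | $59.81 | $0.00
Balance reaches $0.00 in installment 7.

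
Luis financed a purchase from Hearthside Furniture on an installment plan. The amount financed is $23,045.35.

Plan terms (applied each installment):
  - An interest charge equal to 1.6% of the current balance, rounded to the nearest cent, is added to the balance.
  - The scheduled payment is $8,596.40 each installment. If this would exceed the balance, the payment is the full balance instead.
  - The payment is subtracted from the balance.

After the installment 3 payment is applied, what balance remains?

Installment 1: opening $23,045.35; interest $368.73 → $23,414.08; payment $8,596.40; balance $14,817.68
Installment 2: opening $14,817.68; interest $237.08 → $15,054.76; payment $8,596.40; balance $6,458.36
Installment 3: opening $6,458.36; interest $103.33 → $6,561.69; payment $6,561.69; balance $0.00

$0.00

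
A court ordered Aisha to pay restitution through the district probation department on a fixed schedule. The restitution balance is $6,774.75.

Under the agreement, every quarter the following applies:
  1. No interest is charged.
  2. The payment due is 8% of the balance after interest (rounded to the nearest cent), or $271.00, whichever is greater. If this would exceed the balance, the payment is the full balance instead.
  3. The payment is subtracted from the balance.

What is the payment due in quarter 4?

Quarter 1: opening $6,774.75; payment $541.98; balance $6,232.77
Quarter 2: opening $6,232.77; payment $498.62; balance $5,734.15
Quarter 3: opening $5,734.15; payment $458.73; balance $5,275.42
Quarter 4: opening $5,275.42; payment $422.03; balance $4,853.39

$422.03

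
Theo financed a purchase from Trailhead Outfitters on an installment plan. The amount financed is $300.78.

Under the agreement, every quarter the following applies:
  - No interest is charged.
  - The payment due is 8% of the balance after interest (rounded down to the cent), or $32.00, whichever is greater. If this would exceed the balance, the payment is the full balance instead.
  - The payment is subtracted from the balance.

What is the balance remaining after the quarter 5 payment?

$140.78

Quarter 1: $300.78 − $32.00 → $268.78
Quarter 2: $268.78 − $32.00 → $236.78
Quarter 3: $236.78 − $32.00 → $204.78
Quarter 4: $204.78 − $32.00 → $172.78
Quarter 5: $172.78 − $32.00 → $140.78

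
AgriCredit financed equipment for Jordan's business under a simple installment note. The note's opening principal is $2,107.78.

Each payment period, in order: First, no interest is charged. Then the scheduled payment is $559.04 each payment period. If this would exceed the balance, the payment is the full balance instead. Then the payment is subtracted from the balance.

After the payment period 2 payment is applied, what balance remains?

$989.70

# | Opening | Payment | End bal
1 | $2,107.78 | $559.04 | $1,548.74
2 | $1,548.74 | $559.04 | $989.70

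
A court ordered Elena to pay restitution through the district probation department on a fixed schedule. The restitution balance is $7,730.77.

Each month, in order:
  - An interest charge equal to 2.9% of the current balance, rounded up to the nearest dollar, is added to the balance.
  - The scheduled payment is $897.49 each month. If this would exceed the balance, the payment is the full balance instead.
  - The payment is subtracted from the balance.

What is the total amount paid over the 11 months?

Month 1: opening $7,730.77; interest $225.00 → $7,955.77; payment $897.49; balance $7,058.28
Month 2: opening $7,058.28; interest $205.00 → $7,263.28; payment $897.49; balance $6,365.79
Month 3: opening $6,365.79; interest $185.00 → $6,550.79; payment $897.49; balance $5,653.30
Month 4: opening $5,653.30; interest $164.00 → $5,817.30; payment $897.49; balance $4,919.81
Month 5: opening $4,919.81; interest $143.00 → $5,062.81; payment $897.49; balance $4,165.32
Month 6: opening $4,165.32; interest $121.00 → $4,286.32; payment $897.49; balance $3,388.83
Month 7: opening $3,388.83; interest $99.00 → $3,487.83; payment $897.49; balance $2,590.34
Month 8: opening $2,590.34; interest $76.00 → $2,666.34; payment $897.49; balance $1,768.85
Month 9: opening $1,768.85; interest $52.00 → $1,820.85; payment $897.49; balance $923.36
Month 10: opening $923.36; interest $27.00 → $950.36; payment $897.49; balance $52.87
Month 11: opening $52.87; interest $2.00 → $54.87; payment $54.87; balance $0.00
Total paid: $9,029.77

$9,029.77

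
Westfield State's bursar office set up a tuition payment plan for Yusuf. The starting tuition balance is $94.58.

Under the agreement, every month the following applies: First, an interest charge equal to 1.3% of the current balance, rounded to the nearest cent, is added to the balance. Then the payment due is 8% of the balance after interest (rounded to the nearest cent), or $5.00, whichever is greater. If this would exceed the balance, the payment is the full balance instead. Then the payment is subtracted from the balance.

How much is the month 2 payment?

$7.14

Month 1: opening $94.58; interest $1.23 → $95.81; payment $7.66; balance $88.15
Month 2: opening $88.15; interest $1.15 → $89.30; payment $7.14; balance $82.16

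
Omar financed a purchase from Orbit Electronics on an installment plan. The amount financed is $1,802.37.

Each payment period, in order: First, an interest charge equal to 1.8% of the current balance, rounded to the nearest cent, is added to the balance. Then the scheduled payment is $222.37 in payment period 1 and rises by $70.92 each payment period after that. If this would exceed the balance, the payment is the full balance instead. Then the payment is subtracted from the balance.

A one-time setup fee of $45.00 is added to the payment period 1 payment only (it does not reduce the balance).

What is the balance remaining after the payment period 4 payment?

$591.25

Payment period 1: opening $1,802.37; interest $32.44 → $1,834.81; payment $222.37 (+ $45.00 fee); balance $1,612.44
Payment period 2: opening $1,612.44; interest $29.02 → $1,641.46; payment $293.29; balance $1,348.17
Payment period 3: opening $1,348.17; interest $24.27 → $1,372.44; payment $364.21; balance $1,008.23
Payment period 4: opening $1,008.23; interest $18.15 → $1,026.38; payment $435.13; balance $591.25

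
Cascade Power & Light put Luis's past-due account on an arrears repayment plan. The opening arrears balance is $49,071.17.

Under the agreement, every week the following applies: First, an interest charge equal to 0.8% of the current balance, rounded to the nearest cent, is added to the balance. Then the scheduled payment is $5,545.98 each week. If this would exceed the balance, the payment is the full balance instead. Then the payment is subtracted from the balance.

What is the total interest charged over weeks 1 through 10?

$2,030.34

Week 1: $49,071.17 +$392.57 interest = $49,463.74; pay $5,545.98 → $43,917.76
Week 2: $43,917.76 +$351.34 interest = $44,269.10; pay $5,545.98 → $38,723.12
Week 3: $38,723.12 +$309.78 interest = $39,032.90; pay $5,545.98 → $33,486.92
Week 4: $33,486.92 +$267.90 interest = $33,754.82; pay $5,545.98 → $28,208.84
Week 5: $28,208.84 +$225.67 interest = $28,434.51; pay $5,545.98 → $22,888.53
Week 6: $22,888.53 +$183.11 interest = $23,071.64; pay $5,545.98 → $17,525.66
Week 7: $17,525.66 +$140.21 interest = $17,665.87; pay $5,545.98 → $12,119.89
Week 8: $12,119.89 +$96.96 interest = $12,216.85; pay $5,545.98 → $6,670.87
Week 9: $6,670.87 +$53.37 interest = $6,724.24; pay $5,545.98 → $1,178.26
Week 10: $1,178.26 +$9.43 interest = $1,187.69; pay $1,187.69 → $0.00
Total interest: $392.57 + $351.34 + $309.78 + $267.90 + $225.67 + $183.11 + $140.21 + $96.96 + $53.37 + $9.43 = $2,030.34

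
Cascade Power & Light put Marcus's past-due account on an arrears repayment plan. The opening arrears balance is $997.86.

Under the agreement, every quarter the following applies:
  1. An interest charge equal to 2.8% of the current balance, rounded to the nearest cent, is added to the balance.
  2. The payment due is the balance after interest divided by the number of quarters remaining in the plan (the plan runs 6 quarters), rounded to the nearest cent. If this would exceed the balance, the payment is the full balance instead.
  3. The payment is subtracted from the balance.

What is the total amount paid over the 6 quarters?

$1,100.35

# | Opening | Interest | Payment | End bal
1 | $997.86 | $27.94 | $170.97 | $854.83
2 | $854.83 | $23.94 | $175.75 | $703.02
3 | $703.02 | $19.68 | $180.68 | $542.02
4 | $542.02 | $15.18 | $185.73 | $371.47
5 | $371.47 | $10.40 | $190.94 | $190.93
6 | $190.93 | $5.35 | $196.28 | $0.00
Total paid: $1,100.35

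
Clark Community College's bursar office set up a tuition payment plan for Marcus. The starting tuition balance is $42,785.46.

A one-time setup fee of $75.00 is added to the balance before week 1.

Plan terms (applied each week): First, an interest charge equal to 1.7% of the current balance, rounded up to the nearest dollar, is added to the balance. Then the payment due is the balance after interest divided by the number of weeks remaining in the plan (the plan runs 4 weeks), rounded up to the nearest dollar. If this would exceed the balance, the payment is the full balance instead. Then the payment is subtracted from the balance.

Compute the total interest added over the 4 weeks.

Week 1: opening $42,860.46; interest $729.00 → $43,589.46; payment $10,898.00; balance $32,691.46
Week 2: opening $32,691.46; interest $556.00 → $33,247.46; payment $11,083.00; balance $22,164.46
Week 3: opening $22,164.46; interest $377.00 → $22,541.46; payment $11,271.00; balance $11,270.46
Week 4: opening $11,270.46; interest $192.00 → $11,462.46; payment $11,462.46; balance $0.00
Total interest: $729.00 + $556.00 + $377.00 + $192.00 = $1,854.00

$1,854.00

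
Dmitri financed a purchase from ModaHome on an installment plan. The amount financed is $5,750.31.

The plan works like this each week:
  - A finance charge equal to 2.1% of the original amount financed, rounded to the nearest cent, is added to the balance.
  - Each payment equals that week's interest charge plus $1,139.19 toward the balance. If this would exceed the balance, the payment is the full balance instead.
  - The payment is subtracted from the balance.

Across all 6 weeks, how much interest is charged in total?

Week 1: $5,750.31 +$120.76 interest = $5,871.07; pay $1,259.95 → $4,611.12
Week 2: $4,611.12 +$120.76 interest = $4,731.88; pay $1,259.95 → $3,471.93
Week 3: $3,471.93 +$120.76 interest = $3,592.69; pay $1,259.95 → $2,332.74
Week 4: $2,332.74 +$120.76 interest = $2,453.50; pay $1,259.95 → $1,193.55
Week 5: $1,193.55 +$120.76 interest = $1,314.31; pay $1,259.95 → $54.36
Week 6: $54.36 +$120.76 interest = $175.12; pay $175.12 → $0.00
Total interest: $120.76 + $120.76 + $120.76 + $120.76 + $120.76 + $120.76 = $724.56

$724.56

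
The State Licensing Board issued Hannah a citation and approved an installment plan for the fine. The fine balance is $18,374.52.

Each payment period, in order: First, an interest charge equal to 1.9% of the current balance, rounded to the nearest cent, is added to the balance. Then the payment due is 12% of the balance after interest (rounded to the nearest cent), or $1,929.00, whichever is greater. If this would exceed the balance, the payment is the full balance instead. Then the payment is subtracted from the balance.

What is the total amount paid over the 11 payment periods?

$20,384.40

# | Opening | Interest | Payment | End bal
1 | $18,374.52 | $349.12 | $2,246.84 | $16,476.80
2 | $16,476.80 | $313.06 | $2,014.78 | $14,775.08
3 | $14,775.08 | $280.73 | $1,929.00 | $13,126.81
4 | $13,126.81 | $249.41 | $1,929.00 | $11,447.22
5 | $11,447.22 | $217.50 | $1,929.00 | $9,735.72
6 | $9,735.72 | $184.98 | $1,929.00 | $7,991.70
7 | $7,991.70 | $151.84 | $1,929.00 | $6,214.54
8 | $6,214.54 | $118.08 | $1,929.00 | $4,403.62
9 | $4,403.62 | $83.67 | $1,929.00 | $2,558.29
10 | $2,558.29 | $48.61 | $1,929.00 | $677.90
11 | $677.90 | $12.88 | $690.78 | $0.00
Total paid: $20,384.40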